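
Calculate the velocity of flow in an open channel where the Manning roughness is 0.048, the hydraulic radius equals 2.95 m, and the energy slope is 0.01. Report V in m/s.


Manning's equation gives V = (1/n) * R^(2/3) * S^(1/2).
First, compute R^(2/3) = 2.95^(2/3) = 2.0569.
Next, S^(1/2) = 0.01^(1/2) = 0.1.
Then 1/n = 1/0.048 = 20.83.
V = 20.83 * 2.0569 * 0.1 = 4.2852 m/s.

4.2852


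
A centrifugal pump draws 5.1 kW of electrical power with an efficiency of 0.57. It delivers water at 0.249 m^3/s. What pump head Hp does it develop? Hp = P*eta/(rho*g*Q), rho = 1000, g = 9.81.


Pump head formula: Hp = P * eta / (rho * g * Q).
Numerator: P * eta = 5.1 * 1000 * 0.57 = 2907.0 W.
Denominator: rho * g * Q = 1000 * 9.81 * 0.249 = 2442.69.
Hp = 2907.0 / 2442.69 = 1.19 m.

1.19


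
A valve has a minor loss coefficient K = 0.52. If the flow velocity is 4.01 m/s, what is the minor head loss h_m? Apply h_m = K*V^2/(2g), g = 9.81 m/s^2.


Minor loss formula: h_m = K * V^2/(2g).
V^2 = 4.01^2 = 16.0801.
V^2/(2g) = 16.0801 / 19.62 = 0.8196 m.
h_m = 0.52 * 0.8196 = 0.4262 m.

0.4262


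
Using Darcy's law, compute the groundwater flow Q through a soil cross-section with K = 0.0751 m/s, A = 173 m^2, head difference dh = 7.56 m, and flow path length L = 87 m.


Darcy's law: Q = K * A * i, where i = dh/L.
Hydraulic gradient i = 7.56 / 87 = 0.086897.
Q = 0.0751 * 173 * 0.086897
  = 1.129 m^3/s.

1.129


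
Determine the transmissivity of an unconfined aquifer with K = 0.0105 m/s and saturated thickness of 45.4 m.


Transmissivity is defined as T = K * h.
T = 0.0105 * 45.4
  = 0.4767 m^2/s.

0.4767


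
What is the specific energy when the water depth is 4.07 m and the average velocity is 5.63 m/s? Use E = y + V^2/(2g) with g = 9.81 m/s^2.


Specific energy E = y + V^2/(2g).
Velocity head = V^2/(2g) = 5.63^2 / (2*9.81) = 31.6969 / 19.62 = 1.6155 m.
E = 4.07 + 1.6155 = 5.6855 m.

5.6855


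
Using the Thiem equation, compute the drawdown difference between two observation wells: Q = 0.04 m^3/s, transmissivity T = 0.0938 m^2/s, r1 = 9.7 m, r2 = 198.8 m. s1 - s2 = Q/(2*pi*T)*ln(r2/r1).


Thiem equation: s1 - s2 = Q/(2*pi*T) * ln(r2/r1).
ln(r2/r1) = ln(198.8/9.7) = 3.0202.
Q/(2*pi*T) = 0.04 / (2*pi*0.0938) = 0.04 / 0.5894 = 0.0679.
s1 - s2 = 0.0679 * 3.0202 = 0.205 m.

0.205


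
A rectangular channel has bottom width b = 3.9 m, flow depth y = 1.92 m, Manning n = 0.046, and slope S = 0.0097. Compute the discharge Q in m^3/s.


For a rectangular channel, the cross-sectional area A = b * y = 3.9 * 1.92 = 7.49 m^2.
The wetted perimeter P = b + 2y = 3.9 + 2*1.92 = 7.74 m.
Hydraulic radius R = A/P = 7.49/7.74 = 0.9674 m.
Velocity V = (1/n)*R^(2/3)*S^(1/2) = (1/0.046)*0.9674^(2/3)*0.0097^(1/2) = 2.0943 m/s.
Discharge Q = A * V = 7.49 * 2.0943 = 15.682 m^3/s.

15.682


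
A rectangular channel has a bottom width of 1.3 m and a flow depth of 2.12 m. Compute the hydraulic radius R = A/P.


For a rectangular section:
Flow area A = b * y = 1.3 * 2.12 = 2.76 m^2.
Wetted perimeter P = b + 2y = 1.3 + 2*2.12 = 5.54 m.
Hydraulic radius R = A/P = 2.76 / 5.54 = 0.4975 m.

0.4975


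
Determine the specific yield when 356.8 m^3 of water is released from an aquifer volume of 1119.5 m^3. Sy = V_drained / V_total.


Specific yield Sy = Volume drained / Total volume.
Sy = 356.8 / 1119.5
   = 0.3187.

0.3187


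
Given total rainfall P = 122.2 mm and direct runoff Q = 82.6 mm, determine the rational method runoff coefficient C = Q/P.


The runoff coefficient C = runoff depth / rainfall depth.
C = 82.6 / 122.2
  = 0.6759.

0.6759


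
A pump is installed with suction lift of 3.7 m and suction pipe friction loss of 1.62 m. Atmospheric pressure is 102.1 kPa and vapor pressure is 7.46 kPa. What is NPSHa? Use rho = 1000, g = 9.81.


NPSHa = p_atm/(rho*g) - z_s - hf_s - p_vap/(rho*g).
p_atm/(rho*g) = 102.1*1000 / (1000*9.81) = 10.408 m.
p_vap/(rho*g) = 7.46*1000 / (1000*9.81) = 0.76 m.
NPSHa = 10.408 - 3.7 - 1.62 - 0.76
      = 4.33 m.

4.33


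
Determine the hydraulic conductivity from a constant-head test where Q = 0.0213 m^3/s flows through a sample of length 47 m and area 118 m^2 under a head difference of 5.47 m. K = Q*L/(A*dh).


From K = Q*L / (A*dh):
Numerator: Q*L = 0.0213 * 47 = 1.0011.
Denominator: A*dh = 118 * 5.47 = 645.46.
K = 1.0011 / 645.46 = 0.001551 m/s.

0.001551


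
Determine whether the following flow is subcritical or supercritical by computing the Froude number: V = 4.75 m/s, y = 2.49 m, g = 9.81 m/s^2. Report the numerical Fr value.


The Froude number is defined as Fr = V / sqrt(g*y).
g*y = 9.81 * 2.49 = 24.4269.
sqrt(g*y) = sqrt(24.4269) = 4.9424.
Fr = 4.75 / 4.9424 = 0.9611.
Since Fr < 1, the flow is subcritical.

0.9611


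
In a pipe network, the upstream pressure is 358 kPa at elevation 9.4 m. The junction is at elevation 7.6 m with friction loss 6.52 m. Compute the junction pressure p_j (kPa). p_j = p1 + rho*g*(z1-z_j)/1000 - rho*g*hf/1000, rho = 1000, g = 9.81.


Junction pressure: p_j = p1 + rho*g*(z1 - z_j)/1000 - rho*g*hf/1000.
Elevation term = 1000*9.81*(9.4 - 7.6)/1000 = 17.658 kPa.
Friction term = 1000*9.81*6.52/1000 = 63.961 kPa.
p_j = 358 + 17.658 - 63.961 = 311.7 kPa.

311.7


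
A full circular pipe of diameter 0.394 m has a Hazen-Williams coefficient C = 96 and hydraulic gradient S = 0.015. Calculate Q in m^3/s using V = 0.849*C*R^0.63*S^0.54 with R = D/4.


For a full circular pipe, R = D/4 = 0.394/4 = 0.0985 m.
V = 0.849 * 96 * 0.0985^0.63 * 0.015^0.54
  = 0.849 * 96 * 0.232201 * 0.103535
  = 1.9594 m/s.
Pipe area A = pi*D^2/4 = pi*0.394^2/4 = 0.1219 m^2.
Q = A * V = 0.1219 * 1.9594 = 0.2389 m^3/s.

0.2389


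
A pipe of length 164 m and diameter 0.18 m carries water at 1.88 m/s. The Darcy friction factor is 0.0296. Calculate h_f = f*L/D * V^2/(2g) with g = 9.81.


Darcy-Weisbach equation: h_f = f * (L/D) * V^2/(2g).
f * L/D = 0.0296 * 164/0.18 = 26.9689.
V^2/(2g) = 1.88^2 / (2*9.81) = 3.5344 / 19.62 = 0.1801 m.
h_f = 26.9689 * 0.1801 = 4.858 m.

4.858


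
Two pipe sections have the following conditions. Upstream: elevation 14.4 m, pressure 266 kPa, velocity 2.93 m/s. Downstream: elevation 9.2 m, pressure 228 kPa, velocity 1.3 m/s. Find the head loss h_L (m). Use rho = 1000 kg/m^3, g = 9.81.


Total head at each section: H = z + p/(rho*g) + V^2/(2g).
H1 = 14.4 + 266*1000/(1000*9.81) + 2.93^2/(2*9.81)
   = 14.4 + 27.115 + 0.4376
   = 41.953 m.
H2 = 9.2 + 228*1000/(1000*9.81) + 1.3^2/(2*9.81)
   = 9.2 + 23.242 + 0.0861
   = 32.528 m.
h_L = H1 - H2 = 41.953 - 32.528 = 9.425 m.

9.425


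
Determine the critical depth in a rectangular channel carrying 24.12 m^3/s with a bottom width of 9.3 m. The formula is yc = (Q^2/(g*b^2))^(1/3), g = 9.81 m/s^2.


Using yc = (Q^2 / (g * b^2))^(1/3):
Q^2 = 24.12^2 = 581.77.
g * b^2 = 9.81 * 9.3^2 = 9.81 * 86.49 = 848.47.
Q^2 / (g*b^2) = 581.77 / 848.47 = 0.6857.
yc = 0.6857^(1/3) = 0.8818 m.

0.8818


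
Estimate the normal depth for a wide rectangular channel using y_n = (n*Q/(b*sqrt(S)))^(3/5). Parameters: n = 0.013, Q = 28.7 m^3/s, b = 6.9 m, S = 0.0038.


We use the wide-channel approximation y_n = (n*Q/(b*sqrt(S)))^(3/5).
sqrt(S) = sqrt(0.0038) = 0.061644.
Numerator: n*Q = 0.013 * 28.7 = 0.3731.
Denominator: b*sqrt(S) = 6.9 * 0.061644 = 0.425344.
arg = 0.8772.
y_n = 0.8772^(3/5) = 0.9244 m.

0.9244


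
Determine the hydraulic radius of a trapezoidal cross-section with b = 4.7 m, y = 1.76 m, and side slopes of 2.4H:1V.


For a trapezoidal section with side slope z:
A = (b + z*y)*y = (4.7 + 2.4*1.76)*1.76 = 15.706 m^2.
P = b + 2*y*sqrt(1 + z^2) = 4.7 + 2*1.76*sqrt(1 + 2.4^2) = 13.852 m.
R = A/P = 15.706 / 13.852 = 1.1339 m.

1.1339


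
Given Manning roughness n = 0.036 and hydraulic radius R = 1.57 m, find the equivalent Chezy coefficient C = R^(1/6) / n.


The Chezy coefficient relates to Manning's n through C = R^(1/6) / n.
R^(1/6) = 1.57^(1/6) = 1.078077.
C = 1.078077 / 0.036 = 29.95 m^(1/2)/s.

29.95


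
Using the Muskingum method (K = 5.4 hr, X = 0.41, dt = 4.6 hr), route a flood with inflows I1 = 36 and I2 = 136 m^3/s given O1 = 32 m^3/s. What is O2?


Muskingum coefficients:
denom = 2*K*(1-X) + dt = 2*5.4*(1-0.41) + 4.6 = 10.972.
C0 = (dt - 2*K*X)/denom = (4.6 - 2*5.4*0.41)/10.972 = 0.0157.
C1 = (dt + 2*K*X)/denom = (4.6 + 2*5.4*0.41)/10.972 = 0.8228.
C2 = (2*K*(1-X) - dt)/denom = 0.1615.
O2 = C0*I2 + C1*I1 + C2*O1
   = 0.0157*136 + 0.8228*36 + 0.1615*32
   = 36.92 m^3/s.

36.92


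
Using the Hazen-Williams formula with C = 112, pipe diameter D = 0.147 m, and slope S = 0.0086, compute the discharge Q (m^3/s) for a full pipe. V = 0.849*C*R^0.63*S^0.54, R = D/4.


For a full circular pipe, R = D/4 = 0.147/4 = 0.0367 m.
V = 0.849 * 112 * 0.0367^0.63 * 0.0086^0.54
  = 0.849 * 112 * 0.124771 * 0.076671
  = 0.9096 m/s.
Pipe area A = pi*D^2/4 = pi*0.147^2/4 = 0.017 m^2.
Q = A * V = 0.017 * 0.9096 = 0.0154 m^3/s.

0.0154


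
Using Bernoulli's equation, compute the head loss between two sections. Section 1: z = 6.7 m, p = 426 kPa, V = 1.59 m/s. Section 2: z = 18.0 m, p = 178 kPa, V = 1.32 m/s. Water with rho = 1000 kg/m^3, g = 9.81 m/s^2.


Total head at each section: H = z + p/(rho*g) + V^2/(2g).
H1 = 6.7 + 426*1000/(1000*9.81) + 1.59^2/(2*9.81)
   = 6.7 + 43.425 + 0.1289
   = 50.254 m.
H2 = 18.0 + 178*1000/(1000*9.81) + 1.32^2/(2*9.81)
   = 18.0 + 18.145 + 0.0888
   = 36.234 m.
h_L = H1 - H2 = 50.254 - 36.234 = 14.02 m.

14.02


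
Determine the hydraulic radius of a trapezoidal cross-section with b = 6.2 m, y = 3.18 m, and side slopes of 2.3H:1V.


For a trapezoidal section with side slope z:
A = (b + z*y)*y = (6.2 + 2.3*3.18)*3.18 = 42.975 m^2.
P = b + 2*y*sqrt(1 + z^2) = 6.2 + 2*3.18*sqrt(1 + 2.3^2) = 22.151 m.
R = A/P = 42.975 / 22.151 = 1.9401 m.

1.9401


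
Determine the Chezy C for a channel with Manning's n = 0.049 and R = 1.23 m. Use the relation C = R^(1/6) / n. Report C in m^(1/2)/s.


The Chezy coefficient relates to Manning's n through C = R^(1/6) / n.
R^(1/6) = 1.23^(1/6) = 1.035104.
C = 1.035104 / 0.049 = 21.12 m^(1/2)/s.

21.12


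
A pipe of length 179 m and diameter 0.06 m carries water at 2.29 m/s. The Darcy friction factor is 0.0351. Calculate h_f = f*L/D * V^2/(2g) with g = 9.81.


Darcy-Weisbach equation: h_f = f * (L/D) * V^2/(2g).
f * L/D = 0.0351 * 179/0.06 = 104.715.
V^2/(2g) = 2.29^2 / (2*9.81) = 5.2441 / 19.62 = 0.2673 m.
h_f = 104.715 * 0.2673 = 27.989 m.

27.989


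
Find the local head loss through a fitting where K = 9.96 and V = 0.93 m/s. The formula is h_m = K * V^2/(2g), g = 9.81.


Minor loss formula: h_m = K * V^2/(2g).
V^2 = 0.93^2 = 0.8649.
V^2/(2g) = 0.8649 / 19.62 = 0.0441 m.
h_m = 9.96 * 0.0441 = 0.4391 m.

0.4391


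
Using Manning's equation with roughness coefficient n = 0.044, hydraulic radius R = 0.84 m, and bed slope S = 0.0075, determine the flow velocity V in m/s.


Manning's equation gives V = (1/n) * R^(2/3) * S^(1/2).
First, compute R^(2/3) = 0.84^(2/3) = 0.8903.
Next, S^(1/2) = 0.0075^(1/2) = 0.086603.
Then 1/n = 1/0.044 = 22.73.
V = 22.73 * 0.8903 * 0.086603 = 1.7523 m/s.

1.7523


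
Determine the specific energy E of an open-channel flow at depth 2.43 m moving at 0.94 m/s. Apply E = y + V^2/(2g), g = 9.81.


Specific energy E = y + V^2/(2g).
Velocity head = V^2/(2g) = 0.94^2 / (2*9.81) = 0.8836 / 19.62 = 0.045 m.
E = 2.43 + 0.045 = 2.475 m.

2.475


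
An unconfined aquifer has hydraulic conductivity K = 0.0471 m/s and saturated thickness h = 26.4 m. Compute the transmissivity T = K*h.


Transmissivity is defined as T = K * h.
T = 0.0471 * 26.4
  = 1.2434 m^2/s.

1.2434


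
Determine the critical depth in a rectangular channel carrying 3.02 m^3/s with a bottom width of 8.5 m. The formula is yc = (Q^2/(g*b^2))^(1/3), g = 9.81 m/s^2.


Using yc = (Q^2 / (g * b^2))^(1/3):
Q^2 = 3.02^2 = 9.12.
g * b^2 = 9.81 * 8.5^2 = 9.81 * 72.25 = 708.77.
Q^2 / (g*b^2) = 9.12 / 708.77 = 0.0129.
yc = 0.0129^(1/3) = 0.2343 m.

0.2343


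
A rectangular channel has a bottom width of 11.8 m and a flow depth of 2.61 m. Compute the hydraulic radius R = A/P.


For a rectangular section:
Flow area A = b * y = 11.8 * 2.61 = 30.8 m^2.
Wetted perimeter P = b + 2y = 11.8 + 2*2.61 = 17.02 m.
Hydraulic radius R = A/P = 30.8 / 17.02 = 1.8095 m.

1.8095


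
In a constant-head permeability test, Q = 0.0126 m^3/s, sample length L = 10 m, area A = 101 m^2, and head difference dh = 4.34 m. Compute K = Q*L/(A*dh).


From K = Q*L / (A*dh):
Numerator: Q*L = 0.0126 * 10 = 0.126.
Denominator: A*dh = 101 * 4.34 = 438.34.
K = 0.126 / 438.34 = 0.000287 m/s.

0.000287


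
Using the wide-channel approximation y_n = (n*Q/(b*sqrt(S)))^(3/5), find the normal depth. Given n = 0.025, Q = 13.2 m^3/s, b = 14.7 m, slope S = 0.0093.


We use the wide-channel approximation y_n = (n*Q/(b*sqrt(S)))^(3/5).
sqrt(S) = sqrt(0.0093) = 0.096437.
Numerator: n*Q = 0.025 * 13.2 = 0.33.
Denominator: b*sqrt(S) = 14.7 * 0.096437 = 1.417624.
arg = 0.2328.
y_n = 0.2328^(3/5) = 0.417 m.

0.417


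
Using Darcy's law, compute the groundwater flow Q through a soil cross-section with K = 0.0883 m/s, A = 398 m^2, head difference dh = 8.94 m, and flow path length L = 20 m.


Darcy's law: Q = K * A * i, where i = dh/L.
Hydraulic gradient i = 8.94 / 20 = 0.447.
Q = 0.0883 * 398 * 0.447
  = 15.7091 m^3/s.

15.7091


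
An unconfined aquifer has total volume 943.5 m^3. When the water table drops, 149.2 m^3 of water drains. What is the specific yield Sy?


Specific yield Sy = Volume drained / Total volume.
Sy = 149.2 / 943.5
   = 0.1581.

0.1581


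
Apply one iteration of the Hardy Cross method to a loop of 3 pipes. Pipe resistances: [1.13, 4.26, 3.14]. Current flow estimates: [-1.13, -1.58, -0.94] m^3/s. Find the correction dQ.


Numerator terms (r*Q*|Q|): 1.13*-1.13*|-1.13| = -1.4429; 4.26*-1.58*|-1.58| = -10.6347; 3.14*-0.94*|-0.94| = -2.7745.
Sum of numerator = -14.8521.
Denominator terms (r*|Q|): 1.13*|-1.13| = 1.2769; 4.26*|-1.58| = 6.7308; 3.14*|-0.94| = 2.9516.
2 * sum of denominator = 2 * 10.9593 = 21.9186.
dQ = --14.8521 / 21.9186 = 0.6776 m^3/s.

0.6776


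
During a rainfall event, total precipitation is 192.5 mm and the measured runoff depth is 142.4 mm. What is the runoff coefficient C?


The runoff coefficient C = runoff depth / rainfall depth.
C = 142.4 / 192.5
  = 0.7397.

0.7397


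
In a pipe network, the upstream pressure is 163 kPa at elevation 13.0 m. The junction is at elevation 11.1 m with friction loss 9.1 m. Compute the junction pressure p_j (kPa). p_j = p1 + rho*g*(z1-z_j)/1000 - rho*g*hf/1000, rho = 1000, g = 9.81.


Junction pressure: p_j = p1 + rho*g*(z1 - z_j)/1000 - rho*g*hf/1000.
Elevation term = 1000*9.81*(13.0 - 11.1)/1000 = 18.639 kPa.
Friction term = 1000*9.81*9.1/1000 = 89.271 kPa.
p_j = 163 + 18.639 - 89.271 = 92.37 kPa.

92.37


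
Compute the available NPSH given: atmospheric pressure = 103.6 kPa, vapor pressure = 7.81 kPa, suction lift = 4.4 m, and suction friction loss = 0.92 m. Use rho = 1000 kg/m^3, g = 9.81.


NPSHa = p_atm/(rho*g) - z_s - hf_s - p_vap/(rho*g).
p_atm/(rho*g) = 103.6*1000 / (1000*9.81) = 10.561 m.
p_vap/(rho*g) = 7.81*1000 / (1000*9.81) = 0.796 m.
NPSHa = 10.561 - 4.4 - 0.92 - 0.796
      = 4.44 m.

4.44


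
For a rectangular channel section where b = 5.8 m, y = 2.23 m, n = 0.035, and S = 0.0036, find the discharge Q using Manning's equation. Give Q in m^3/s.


For a rectangular channel, the cross-sectional area A = b * y = 5.8 * 2.23 = 12.93 m^2.
The wetted perimeter P = b + 2y = 5.8 + 2*2.23 = 10.26 m.
Hydraulic radius R = A/P = 12.93/10.26 = 1.2606 m.
Velocity V = (1/n)*R^(2/3)*S^(1/2) = (1/0.035)*1.2606^(2/3)*0.0036^(1/2) = 2.0005 m/s.
Discharge Q = A * V = 12.93 * 2.0005 = 25.875 m^3/s.

25.875


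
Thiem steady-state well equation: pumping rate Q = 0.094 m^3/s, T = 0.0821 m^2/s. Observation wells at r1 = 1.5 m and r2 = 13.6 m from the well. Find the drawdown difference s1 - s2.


Thiem equation: s1 - s2 = Q/(2*pi*T) * ln(r2/r1).
ln(r2/r1) = ln(13.6/1.5) = 2.2046.
Q/(2*pi*T) = 0.094 / (2*pi*0.0821) = 0.094 / 0.5158 = 0.1822.
s1 - s2 = 0.1822 * 2.2046 = 0.4017 m.

0.4017


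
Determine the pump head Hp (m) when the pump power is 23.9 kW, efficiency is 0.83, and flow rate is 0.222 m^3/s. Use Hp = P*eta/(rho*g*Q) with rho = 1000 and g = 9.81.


Pump head formula: Hp = P * eta / (rho * g * Q).
Numerator: P * eta = 23.9 * 1000 * 0.83 = 19837.0 W.
Denominator: rho * g * Q = 1000 * 9.81 * 0.222 = 2177.82.
Hp = 19837.0 / 2177.82 = 9.11 m.

9.11


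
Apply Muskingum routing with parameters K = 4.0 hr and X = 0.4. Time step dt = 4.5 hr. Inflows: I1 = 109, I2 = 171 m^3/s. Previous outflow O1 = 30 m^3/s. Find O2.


Muskingum coefficients:
denom = 2*K*(1-X) + dt = 2*4.0*(1-0.4) + 4.5 = 9.3.
C0 = (dt - 2*K*X)/denom = (4.5 - 2*4.0*0.4)/9.3 = 0.1398.
C1 = (dt + 2*K*X)/denom = (4.5 + 2*4.0*0.4)/9.3 = 0.828.
C2 = (2*K*(1-X) - dt)/denom = 0.0323.
O2 = C0*I2 + C1*I1 + C2*O1
   = 0.1398*171 + 0.828*109 + 0.0323*30
   = 115.12 m^3/s.

115.12


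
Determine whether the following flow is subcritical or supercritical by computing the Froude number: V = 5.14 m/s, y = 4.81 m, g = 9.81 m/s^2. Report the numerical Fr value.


The Froude number is defined as Fr = V / sqrt(g*y).
g*y = 9.81 * 4.81 = 47.1861.
sqrt(g*y) = sqrt(47.1861) = 6.8692.
Fr = 5.14 / 6.8692 = 0.7483.
Since Fr < 1, the flow is subcritical.

0.7483


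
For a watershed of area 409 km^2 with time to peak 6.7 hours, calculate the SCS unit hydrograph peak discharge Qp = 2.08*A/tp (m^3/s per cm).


SCS formula: Qp = 2.08 * A / tp.
Qp = 2.08 * 409 / 6.7
   = 850.72 / 6.7
   = 126.97 m^3/s per cm.

126.97


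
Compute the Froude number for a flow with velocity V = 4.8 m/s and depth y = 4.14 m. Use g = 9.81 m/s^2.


The Froude number is defined as Fr = V / sqrt(g*y).
g*y = 9.81 * 4.14 = 40.6134.
sqrt(g*y) = sqrt(40.6134) = 6.3729.
Fr = 4.8 / 6.3729 = 0.7532.

0.7532


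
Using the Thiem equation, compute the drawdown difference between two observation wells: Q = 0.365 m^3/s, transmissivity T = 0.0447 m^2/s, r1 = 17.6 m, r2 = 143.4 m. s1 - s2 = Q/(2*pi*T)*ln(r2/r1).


Thiem equation: s1 - s2 = Q/(2*pi*T) * ln(r2/r1).
ln(r2/r1) = ln(143.4/17.6) = 2.0977.
Q/(2*pi*T) = 0.365 / (2*pi*0.0447) = 0.365 / 0.2809 = 1.2996.
s1 - s2 = 1.2996 * 2.0977 = 2.7262 m.

2.7262


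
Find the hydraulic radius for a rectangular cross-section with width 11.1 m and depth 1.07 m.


For a rectangular section:
Flow area A = b * y = 11.1 * 1.07 = 11.88 m^2.
Wetted perimeter P = b + 2y = 11.1 + 2*1.07 = 13.24 m.
Hydraulic radius R = A/P = 11.88 / 13.24 = 0.8971 m.

0.8971


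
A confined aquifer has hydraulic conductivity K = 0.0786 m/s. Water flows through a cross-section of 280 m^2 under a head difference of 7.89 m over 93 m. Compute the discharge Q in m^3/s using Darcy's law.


Darcy's law: Q = K * A * i, where i = dh/L.
Hydraulic gradient i = 7.89 / 93 = 0.084839.
Q = 0.0786 * 280 * 0.084839
  = 1.8671 m^3/s.

1.8671


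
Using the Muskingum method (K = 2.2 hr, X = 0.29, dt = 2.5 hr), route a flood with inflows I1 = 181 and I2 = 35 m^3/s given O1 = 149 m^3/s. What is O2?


Muskingum coefficients:
denom = 2*K*(1-X) + dt = 2*2.2*(1-0.29) + 2.5 = 5.624.
C0 = (dt - 2*K*X)/denom = (2.5 - 2*2.2*0.29)/5.624 = 0.2176.
C1 = (dt + 2*K*X)/denom = (2.5 + 2*2.2*0.29)/5.624 = 0.6714.
C2 = (2*K*(1-X) - dt)/denom = 0.111.
O2 = C0*I2 + C1*I1 + C2*O1
   = 0.2176*35 + 0.6714*181 + 0.111*149
   = 145.67 m^3/s.

145.67


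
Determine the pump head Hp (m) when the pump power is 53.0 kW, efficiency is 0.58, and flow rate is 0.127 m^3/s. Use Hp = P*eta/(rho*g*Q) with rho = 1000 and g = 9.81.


Pump head formula: Hp = P * eta / (rho * g * Q).
Numerator: P * eta = 53.0 * 1000 * 0.58 = 30740.0 W.
Denominator: rho * g * Q = 1000 * 9.81 * 0.127 = 1245.87.
Hp = 30740.0 / 1245.87 = 24.67 m.

24.67


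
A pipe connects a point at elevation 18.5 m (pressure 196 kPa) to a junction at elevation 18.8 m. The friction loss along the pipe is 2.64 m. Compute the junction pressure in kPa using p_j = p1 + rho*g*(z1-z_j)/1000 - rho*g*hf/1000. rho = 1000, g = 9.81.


Junction pressure: p_j = p1 + rho*g*(z1 - z_j)/1000 - rho*g*hf/1000.
Elevation term = 1000*9.81*(18.5 - 18.8)/1000 = -2.943 kPa.
Friction term = 1000*9.81*2.64/1000 = 25.898 kPa.
p_j = 196 + -2.943 - 25.898 = 167.16 kPa.

167.16


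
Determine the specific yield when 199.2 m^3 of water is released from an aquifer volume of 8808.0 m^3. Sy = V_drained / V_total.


Specific yield Sy = Volume drained / Total volume.
Sy = 199.2 / 8808.0
   = 0.0226.

0.0226


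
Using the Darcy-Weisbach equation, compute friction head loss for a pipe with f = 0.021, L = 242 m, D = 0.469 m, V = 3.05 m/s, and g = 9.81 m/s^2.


Darcy-Weisbach equation: h_f = f * (L/D) * V^2/(2g).
f * L/D = 0.021 * 242/0.469 = 10.8358.
V^2/(2g) = 3.05^2 / (2*9.81) = 9.3025 / 19.62 = 0.4741 m.
h_f = 10.8358 * 0.4741 = 5.138 m.

5.138


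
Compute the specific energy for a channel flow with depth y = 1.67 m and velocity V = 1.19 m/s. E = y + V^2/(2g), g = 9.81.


Specific energy E = y + V^2/(2g).
Velocity head = V^2/(2g) = 1.19^2 / (2*9.81) = 1.4161 / 19.62 = 0.0722 m.
E = 1.67 + 0.0722 = 1.7422 m.

1.7422


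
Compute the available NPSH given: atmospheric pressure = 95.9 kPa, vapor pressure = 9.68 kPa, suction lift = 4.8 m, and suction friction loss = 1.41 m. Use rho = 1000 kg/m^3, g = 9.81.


NPSHa = p_atm/(rho*g) - z_s - hf_s - p_vap/(rho*g).
p_atm/(rho*g) = 95.9*1000 / (1000*9.81) = 9.776 m.
p_vap/(rho*g) = 9.68*1000 / (1000*9.81) = 0.987 m.
NPSHa = 9.776 - 4.8 - 1.41 - 0.987
      = 2.58 m.

2.58


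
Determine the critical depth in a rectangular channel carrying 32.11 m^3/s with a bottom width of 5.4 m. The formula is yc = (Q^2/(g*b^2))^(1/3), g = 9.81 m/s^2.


Using yc = (Q^2 / (g * b^2))^(1/3):
Q^2 = 32.11^2 = 1031.05.
g * b^2 = 9.81 * 5.4^2 = 9.81 * 29.16 = 286.06.
Q^2 / (g*b^2) = 1031.05 / 286.06 = 3.6043.
yc = 3.6043^(1/3) = 1.5332 m.

1.5332


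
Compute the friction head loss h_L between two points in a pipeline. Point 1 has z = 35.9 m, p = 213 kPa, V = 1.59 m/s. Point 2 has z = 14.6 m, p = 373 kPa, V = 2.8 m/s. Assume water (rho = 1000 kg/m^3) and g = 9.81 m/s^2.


Total head at each section: H = z + p/(rho*g) + V^2/(2g).
H1 = 35.9 + 213*1000/(1000*9.81) + 1.59^2/(2*9.81)
   = 35.9 + 21.713 + 0.1289
   = 57.741 m.
H2 = 14.6 + 373*1000/(1000*9.81) + 2.8^2/(2*9.81)
   = 14.6 + 38.022 + 0.3996
   = 53.022 m.
h_L = H1 - H2 = 57.741 - 53.022 = 4.719 m.

4.719


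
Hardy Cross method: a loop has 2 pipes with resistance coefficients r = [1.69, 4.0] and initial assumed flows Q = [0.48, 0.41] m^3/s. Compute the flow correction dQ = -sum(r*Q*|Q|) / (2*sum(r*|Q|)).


Numerator terms (r*Q*|Q|): 1.69*0.48*|0.48| = 0.3894; 4.0*0.41*|0.41| = 0.6724.
Sum of numerator = 1.0618.
Denominator terms (r*|Q|): 1.69*|0.48| = 0.8112; 4.0*|0.41| = 1.64.
2 * sum of denominator = 2 * 2.4512 = 4.9024.
dQ = -1.0618 / 4.9024 = -0.2166 m^3/s.

-0.2166


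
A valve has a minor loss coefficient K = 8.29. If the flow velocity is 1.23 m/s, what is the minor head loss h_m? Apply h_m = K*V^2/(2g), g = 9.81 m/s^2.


Minor loss formula: h_m = K * V^2/(2g).
V^2 = 1.23^2 = 1.5129.
V^2/(2g) = 1.5129 / 19.62 = 0.0771 m.
h_m = 8.29 * 0.0771 = 0.6392 m.

0.6392


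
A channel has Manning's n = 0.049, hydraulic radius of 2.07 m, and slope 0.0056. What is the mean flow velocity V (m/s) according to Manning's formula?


Manning's equation gives V = (1/n) * R^(2/3) * S^(1/2).
First, compute R^(2/3) = 2.07^(2/3) = 1.6242.
Next, S^(1/2) = 0.0056^(1/2) = 0.074833.
Then 1/n = 1/0.049 = 20.41.
V = 20.41 * 1.6242 * 0.074833 = 2.4805 m/s.

2.4805


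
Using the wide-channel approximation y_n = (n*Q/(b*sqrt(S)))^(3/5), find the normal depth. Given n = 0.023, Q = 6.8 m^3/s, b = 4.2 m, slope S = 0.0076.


We use the wide-channel approximation y_n = (n*Q/(b*sqrt(S)))^(3/5).
sqrt(S) = sqrt(0.0076) = 0.087178.
Numerator: n*Q = 0.023 * 6.8 = 0.1564.
Denominator: b*sqrt(S) = 4.2 * 0.087178 = 0.366148.
arg = 0.4272.
y_n = 0.4272^(3/5) = 0.6003 m.

0.6003


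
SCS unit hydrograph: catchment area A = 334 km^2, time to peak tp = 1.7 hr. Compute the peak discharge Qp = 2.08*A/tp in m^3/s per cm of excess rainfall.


SCS formula: Qp = 2.08 * A / tp.
Qp = 2.08 * 334 / 1.7
   = 694.72 / 1.7
   = 408.66 m^3/s per cm.

408.66


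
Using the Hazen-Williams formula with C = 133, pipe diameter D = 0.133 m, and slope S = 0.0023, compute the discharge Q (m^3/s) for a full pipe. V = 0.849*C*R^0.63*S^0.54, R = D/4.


For a full circular pipe, R = D/4 = 0.133/4 = 0.0333 m.
V = 0.849 * 133 * 0.0333^0.63 * 0.0023^0.54
  = 0.849 * 133 * 0.117146 * 0.037613
  = 0.4975 m/s.
Pipe area A = pi*D^2/4 = pi*0.133^2/4 = 0.0139 m^2.
Q = A * V = 0.0139 * 0.4975 = 0.0069 m^3/s.

0.0069


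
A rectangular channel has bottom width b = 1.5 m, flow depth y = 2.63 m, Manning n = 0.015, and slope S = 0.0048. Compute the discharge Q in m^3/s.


For a rectangular channel, the cross-sectional area A = b * y = 1.5 * 2.63 = 3.94 m^2.
The wetted perimeter P = b + 2y = 1.5 + 2*2.63 = 6.76 m.
Hydraulic radius R = A/P = 3.94/6.76 = 0.5836 m.
Velocity V = (1/n)*R^(2/3)*S^(1/2) = (1/0.015)*0.5836^(2/3)*0.0048^(1/2) = 3.2255 m/s.
Discharge Q = A * V = 3.94 * 3.2255 = 12.725 m^3/s.

12.725


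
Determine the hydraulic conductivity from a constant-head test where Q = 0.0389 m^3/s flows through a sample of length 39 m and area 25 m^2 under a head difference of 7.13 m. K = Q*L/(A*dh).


From K = Q*L / (A*dh):
Numerator: Q*L = 0.0389 * 39 = 1.5171.
Denominator: A*dh = 25 * 7.13 = 178.25.
K = 1.5171 / 178.25 = 0.008511 m/s.

0.008511


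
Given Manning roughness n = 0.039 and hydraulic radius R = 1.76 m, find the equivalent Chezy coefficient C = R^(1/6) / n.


The Chezy coefficient relates to Manning's n through C = R^(1/6) / n.
R^(1/6) = 1.76^(1/6) = 1.0988.
C = 1.0988 / 0.039 = 28.17 m^(1/2)/s.

28.17


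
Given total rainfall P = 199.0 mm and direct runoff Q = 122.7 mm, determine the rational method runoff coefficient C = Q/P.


The runoff coefficient C = runoff depth / rainfall depth.
C = 122.7 / 199.0
  = 0.6166.

0.6166


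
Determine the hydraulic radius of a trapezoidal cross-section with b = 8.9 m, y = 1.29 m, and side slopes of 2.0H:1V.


For a trapezoidal section with side slope z:
A = (b + z*y)*y = (8.9 + 2.0*1.29)*1.29 = 14.809 m^2.
P = b + 2*y*sqrt(1 + z^2) = 8.9 + 2*1.29*sqrt(1 + 2.0^2) = 14.669 m.
R = A/P = 14.809 / 14.669 = 1.0096 m.

1.0096


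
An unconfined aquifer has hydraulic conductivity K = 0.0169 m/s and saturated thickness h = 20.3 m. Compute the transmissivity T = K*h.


Transmissivity is defined as T = K * h.
T = 0.0169 * 20.3
  = 0.3431 m^2/s.

0.3431


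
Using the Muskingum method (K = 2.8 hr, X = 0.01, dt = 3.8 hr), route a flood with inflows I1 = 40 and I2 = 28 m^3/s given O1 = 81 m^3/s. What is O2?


Muskingum coefficients:
denom = 2*K*(1-X) + dt = 2*2.8*(1-0.01) + 3.8 = 9.344.
C0 = (dt - 2*K*X)/denom = (3.8 - 2*2.8*0.01)/9.344 = 0.4007.
C1 = (dt + 2*K*X)/denom = (3.8 + 2*2.8*0.01)/9.344 = 0.4127.
C2 = (2*K*(1-X) - dt)/denom = 0.1866.
O2 = C0*I2 + C1*I1 + C2*O1
   = 0.4007*28 + 0.4127*40 + 0.1866*81
   = 42.84 m^3/s.

42.84


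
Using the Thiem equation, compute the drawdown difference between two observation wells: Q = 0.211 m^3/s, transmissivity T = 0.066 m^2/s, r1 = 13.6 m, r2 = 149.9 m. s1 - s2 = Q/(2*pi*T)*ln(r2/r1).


Thiem equation: s1 - s2 = Q/(2*pi*T) * ln(r2/r1).
ln(r2/r1) = ln(149.9/13.6) = 2.3999.
Q/(2*pi*T) = 0.211 / (2*pi*0.066) = 0.211 / 0.4147 = 0.5088.
s1 - s2 = 0.5088 * 2.3999 = 1.2211 m.

1.2211


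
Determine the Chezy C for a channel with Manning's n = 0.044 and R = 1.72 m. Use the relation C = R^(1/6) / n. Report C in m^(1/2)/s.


The Chezy coefficient relates to Manning's n through C = R^(1/6) / n.
R^(1/6) = 1.72^(1/6) = 1.094598.
C = 1.094598 / 0.044 = 24.88 m^(1/2)/s.

24.88


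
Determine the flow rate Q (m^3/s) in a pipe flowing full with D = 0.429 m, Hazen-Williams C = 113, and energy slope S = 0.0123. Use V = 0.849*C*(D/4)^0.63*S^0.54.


For a full circular pipe, R = D/4 = 0.429/4 = 0.1072 m.
V = 0.849 * 113 * 0.1072^0.63 * 0.0123^0.54
  = 0.849 * 113 * 0.244991 * 0.093014
  = 2.1862 m/s.
Pipe area A = pi*D^2/4 = pi*0.429^2/4 = 0.1445 m^2.
Q = A * V = 0.1445 * 2.1862 = 0.316 m^3/s.

0.316


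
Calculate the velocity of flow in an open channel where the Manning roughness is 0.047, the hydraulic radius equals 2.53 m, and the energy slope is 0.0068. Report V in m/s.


Manning's equation gives V = (1/n) * R^(2/3) * S^(1/2).
First, compute R^(2/3) = 2.53^(2/3) = 1.8567.
Next, S^(1/2) = 0.0068^(1/2) = 0.082462.
Then 1/n = 1/0.047 = 21.28.
V = 21.28 * 1.8567 * 0.082462 = 3.2576 m/s.

3.2576


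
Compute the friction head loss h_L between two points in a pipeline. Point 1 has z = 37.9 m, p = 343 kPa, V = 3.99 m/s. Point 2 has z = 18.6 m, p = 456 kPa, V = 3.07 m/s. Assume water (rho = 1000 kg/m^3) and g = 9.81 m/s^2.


Total head at each section: H = z + p/(rho*g) + V^2/(2g).
H1 = 37.9 + 343*1000/(1000*9.81) + 3.99^2/(2*9.81)
   = 37.9 + 34.964 + 0.8114
   = 73.676 m.
H2 = 18.6 + 456*1000/(1000*9.81) + 3.07^2/(2*9.81)
   = 18.6 + 46.483 + 0.4804
   = 65.564 m.
h_L = H1 - H2 = 73.676 - 65.564 = 8.112 m.

8.112


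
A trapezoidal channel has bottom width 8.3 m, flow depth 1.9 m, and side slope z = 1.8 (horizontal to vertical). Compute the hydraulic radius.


For a trapezoidal section with side slope z:
A = (b + z*y)*y = (8.3 + 1.8*1.9)*1.9 = 22.268 m^2.
P = b + 2*y*sqrt(1 + z^2) = 8.3 + 2*1.9*sqrt(1 + 1.8^2) = 16.125 m.
R = A/P = 22.268 / 16.125 = 1.381 m.

1.381


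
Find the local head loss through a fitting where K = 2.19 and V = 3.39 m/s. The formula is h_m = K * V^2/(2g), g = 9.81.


Minor loss formula: h_m = K * V^2/(2g).
V^2 = 3.39^2 = 11.4921.
V^2/(2g) = 11.4921 / 19.62 = 0.5857 m.
h_m = 2.19 * 0.5857 = 1.2828 m.

1.2828


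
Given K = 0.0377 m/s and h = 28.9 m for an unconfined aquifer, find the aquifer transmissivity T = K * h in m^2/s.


Transmissivity is defined as T = K * h.
T = 0.0377 * 28.9
  = 1.0895 m^2/s.

1.0895


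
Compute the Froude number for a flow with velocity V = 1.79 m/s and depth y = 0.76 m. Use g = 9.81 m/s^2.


The Froude number is defined as Fr = V / sqrt(g*y).
g*y = 9.81 * 0.76 = 7.4556.
sqrt(g*y) = sqrt(7.4556) = 2.7305.
Fr = 1.79 / 2.7305 = 0.6556.

0.6556


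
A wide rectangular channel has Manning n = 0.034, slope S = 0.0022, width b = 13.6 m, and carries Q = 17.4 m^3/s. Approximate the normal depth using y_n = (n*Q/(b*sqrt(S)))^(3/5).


We use the wide-channel approximation y_n = (n*Q/(b*sqrt(S)))^(3/5).
sqrt(S) = sqrt(0.0022) = 0.046904.
Numerator: n*Q = 0.034 * 17.4 = 0.5916.
Denominator: b*sqrt(S) = 13.6 * 0.046904 = 0.637894.
arg = 0.9274.
y_n = 0.9274^(3/5) = 0.9558 m.

0.9558


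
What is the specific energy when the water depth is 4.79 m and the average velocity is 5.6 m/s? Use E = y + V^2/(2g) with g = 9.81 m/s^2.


Specific energy E = y + V^2/(2g).
Velocity head = V^2/(2g) = 5.6^2 / (2*9.81) = 31.36 / 19.62 = 1.5984 m.
E = 4.79 + 1.5984 = 6.3884 m.

6.3884


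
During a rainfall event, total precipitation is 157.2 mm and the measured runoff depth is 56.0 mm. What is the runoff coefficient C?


The runoff coefficient C = runoff depth / rainfall depth.
C = 56.0 / 157.2
  = 0.3562.

0.3562


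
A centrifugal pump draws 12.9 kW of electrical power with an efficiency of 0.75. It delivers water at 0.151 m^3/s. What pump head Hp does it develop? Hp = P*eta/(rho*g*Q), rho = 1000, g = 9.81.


Pump head formula: Hp = P * eta / (rho * g * Q).
Numerator: P * eta = 12.9 * 1000 * 0.75 = 9675.0 W.
Denominator: rho * g * Q = 1000 * 9.81 * 0.151 = 1481.31.
Hp = 9675.0 / 1481.31 = 6.53 m.

6.53


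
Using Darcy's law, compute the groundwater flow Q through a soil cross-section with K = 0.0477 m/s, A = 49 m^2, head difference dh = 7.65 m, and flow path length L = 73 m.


Darcy's law: Q = K * A * i, where i = dh/L.
Hydraulic gradient i = 7.65 / 73 = 0.104795.
Q = 0.0477 * 49 * 0.104795
  = 0.2449 m^3/s.

0.2449


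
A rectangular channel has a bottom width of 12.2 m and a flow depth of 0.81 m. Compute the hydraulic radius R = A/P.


For a rectangular section:
Flow area A = b * y = 12.2 * 0.81 = 9.88 m^2.
Wetted perimeter P = b + 2y = 12.2 + 2*0.81 = 13.82 m.
Hydraulic radius R = A/P = 9.88 / 13.82 = 0.7151 m.

0.7151


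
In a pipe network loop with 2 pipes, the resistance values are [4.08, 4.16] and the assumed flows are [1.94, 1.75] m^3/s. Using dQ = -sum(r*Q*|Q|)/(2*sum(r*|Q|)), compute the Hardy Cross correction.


Numerator terms (r*Q*|Q|): 4.08*1.94*|1.94| = 15.3555; 4.16*1.75*|1.75| = 12.74.
Sum of numerator = 28.0955.
Denominator terms (r*|Q|): 4.08*|1.94| = 7.9152; 4.16*|1.75| = 7.28.
2 * sum of denominator = 2 * 15.1952 = 30.3904.
dQ = -28.0955 / 30.3904 = -0.9245 m^3/s.

-0.9245


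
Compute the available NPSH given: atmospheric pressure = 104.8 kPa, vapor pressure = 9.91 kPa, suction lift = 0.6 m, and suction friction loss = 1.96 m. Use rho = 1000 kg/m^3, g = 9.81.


NPSHa = p_atm/(rho*g) - z_s - hf_s - p_vap/(rho*g).
p_atm/(rho*g) = 104.8*1000 / (1000*9.81) = 10.683 m.
p_vap/(rho*g) = 9.91*1000 / (1000*9.81) = 1.01 m.
NPSHa = 10.683 - 0.6 - 1.96 - 1.01
      = 7.11 m.

7.11


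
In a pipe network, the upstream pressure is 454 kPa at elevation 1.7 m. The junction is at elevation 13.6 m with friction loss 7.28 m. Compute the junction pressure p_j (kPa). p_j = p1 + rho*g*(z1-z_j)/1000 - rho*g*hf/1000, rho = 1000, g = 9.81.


Junction pressure: p_j = p1 + rho*g*(z1 - z_j)/1000 - rho*g*hf/1000.
Elevation term = 1000*9.81*(1.7 - 13.6)/1000 = -116.739 kPa.
Friction term = 1000*9.81*7.28/1000 = 71.417 kPa.
p_j = 454 + -116.739 - 71.417 = 265.84 kPa.

265.84


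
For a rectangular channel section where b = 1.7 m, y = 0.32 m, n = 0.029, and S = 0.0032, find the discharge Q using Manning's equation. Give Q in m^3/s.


For a rectangular channel, the cross-sectional area A = b * y = 1.7 * 0.32 = 0.54 m^2.
The wetted perimeter P = b + 2y = 1.7 + 2*0.32 = 2.34 m.
Hydraulic radius R = A/P = 0.54/2.34 = 0.2325 m.
Velocity V = (1/n)*R^(2/3)*S^(1/2) = (1/0.029)*0.2325^(2/3)*0.0032^(1/2) = 0.7375 m/s.
Discharge Q = A * V = 0.54 * 0.7375 = 0.401 m^3/s.

0.401


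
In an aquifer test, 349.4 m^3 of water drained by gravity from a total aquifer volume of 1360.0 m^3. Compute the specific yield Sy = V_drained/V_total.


Specific yield Sy = Volume drained / Total volume.
Sy = 349.4 / 1360.0
   = 0.2569.

0.2569


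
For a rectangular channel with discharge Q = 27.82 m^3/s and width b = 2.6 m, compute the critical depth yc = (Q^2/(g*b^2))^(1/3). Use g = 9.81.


Using yc = (Q^2 / (g * b^2))^(1/3):
Q^2 = 27.82^2 = 773.95.
g * b^2 = 9.81 * 2.6^2 = 9.81 * 6.76 = 66.32.
Q^2 / (g*b^2) = 773.95 / 66.32 = 11.6699.
yc = 11.6699^(1/3) = 2.2683 m.

2.2683


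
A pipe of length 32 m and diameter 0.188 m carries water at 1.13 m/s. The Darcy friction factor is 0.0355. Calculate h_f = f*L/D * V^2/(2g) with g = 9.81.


Darcy-Weisbach equation: h_f = f * (L/D) * V^2/(2g).
f * L/D = 0.0355 * 32/0.188 = 6.0426.
V^2/(2g) = 1.13^2 / (2*9.81) = 1.2769 / 19.62 = 0.0651 m.
h_f = 6.0426 * 0.0651 = 0.393 m.

0.393


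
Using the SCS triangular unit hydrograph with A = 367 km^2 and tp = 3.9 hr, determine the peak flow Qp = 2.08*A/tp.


SCS formula: Qp = 2.08 * A / tp.
Qp = 2.08 * 367 / 3.9
   = 763.36 / 3.9
   = 195.73 m^3/s per cm.

195.73


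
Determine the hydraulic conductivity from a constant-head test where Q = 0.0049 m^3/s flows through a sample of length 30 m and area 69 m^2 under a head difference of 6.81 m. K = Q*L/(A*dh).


From K = Q*L / (A*dh):
Numerator: Q*L = 0.0049 * 30 = 0.147.
Denominator: A*dh = 69 * 6.81 = 469.89.
K = 0.147 / 469.89 = 0.000313 m/s.

0.000313


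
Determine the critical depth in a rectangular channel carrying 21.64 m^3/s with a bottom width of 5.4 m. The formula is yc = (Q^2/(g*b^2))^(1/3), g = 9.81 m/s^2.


Using yc = (Q^2 / (g * b^2))^(1/3):
Q^2 = 21.64^2 = 468.29.
g * b^2 = 9.81 * 5.4^2 = 9.81 * 29.16 = 286.06.
Q^2 / (g*b^2) = 468.29 / 286.06 = 1.637.
yc = 1.637^(1/3) = 1.1786 m.

1.1786


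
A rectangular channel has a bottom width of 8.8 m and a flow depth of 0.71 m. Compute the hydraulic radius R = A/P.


For a rectangular section:
Flow area A = b * y = 8.8 * 0.71 = 6.25 m^2.
Wetted perimeter P = b + 2y = 8.8 + 2*0.71 = 10.22 m.
Hydraulic radius R = A/P = 6.25 / 10.22 = 0.6114 m.

0.6114


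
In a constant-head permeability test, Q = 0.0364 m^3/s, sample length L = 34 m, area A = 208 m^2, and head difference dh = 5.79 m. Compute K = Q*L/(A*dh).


From K = Q*L / (A*dh):
Numerator: Q*L = 0.0364 * 34 = 1.2376.
Denominator: A*dh = 208 * 5.79 = 1204.32.
K = 1.2376 / 1204.32 = 0.001028 m/s.

0.001028


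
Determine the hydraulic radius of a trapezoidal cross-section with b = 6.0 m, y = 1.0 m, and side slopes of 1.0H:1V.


For a trapezoidal section with side slope z:
A = (b + z*y)*y = (6.0 + 1.0*1.0)*1.0 = 7.0 m^2.
P = b + 2*y*sqrt(1 + z^2) = 6.0 + 2*1.0*sqrt(1 + 1.0^2) = 8.828 m.
R = A/P = 7.0 / 8.828 = 0.7929 m.

0.7929


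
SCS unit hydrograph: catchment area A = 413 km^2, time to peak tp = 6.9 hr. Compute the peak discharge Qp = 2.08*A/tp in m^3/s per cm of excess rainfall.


SCS formula: Qp = 2.08 * A / tp.
Qp = 2.08 * 413 / 6.9
   = 859.04 / 6.9
   = 124.5 m^3/s per cm.

124.5


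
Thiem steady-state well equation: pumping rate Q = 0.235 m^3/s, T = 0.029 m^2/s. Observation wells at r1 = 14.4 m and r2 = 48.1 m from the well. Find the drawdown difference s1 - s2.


Thiem equation: s1 - s2 = Q/(2*pi*T) * ln(r2/r1).
ln(r2/r1) = ln(48.1/14.4) = 1.2061.
Q/(2*pi*T) = 0.235 / (2*pi*0.029) = 0.235 / 0.1822 = 1.2897.
s1 - s2 = 1.2897 * 1.2061 = 1.5555 m.

1.5555


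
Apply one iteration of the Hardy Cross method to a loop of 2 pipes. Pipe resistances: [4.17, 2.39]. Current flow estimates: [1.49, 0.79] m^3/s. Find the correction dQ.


Numerator terms (r*Q*|Q|): 4.17*1.49*|1.49| = 9.2578; 2.39*0.79*|0.79| = 1.4916.
Sum of numerator = 10.7494.
Denominator terms (r*|Q|): 4.17*|1.49| = 6.2133; 2.39*|0.79| = 1.8881.
2 * sum of denominator = 2 * 8.1014 = 16.2028.
dQ = -10.7494 / 16.2028 = -0.6634 m^3/s.

-0.6634


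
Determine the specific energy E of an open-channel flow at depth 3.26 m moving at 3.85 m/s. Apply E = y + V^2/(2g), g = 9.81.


Specific energy E = y + V^2/(2g).
Velocity head = V^2/(2g) = 3.85^2 / (2*9.81) = 14.8225 / 19.62 = 0.7555 m.
E = 3.26 + 0.7555 = 4.0155 m.

4.0155


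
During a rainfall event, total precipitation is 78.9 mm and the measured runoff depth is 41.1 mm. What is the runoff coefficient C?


The runoff coefficient C = runoff depth / rainfall depth.
C = 41.1 / 78.9
  = 0.5209.

0.5209


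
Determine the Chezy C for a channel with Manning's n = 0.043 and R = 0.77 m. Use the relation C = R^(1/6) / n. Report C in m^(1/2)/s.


The Chezy coefficient relates to Manning's n through C = R^(1/6) / n.
R^(1/6) = 0.77^(1/6) = 0.957374.
C = 0.957374 / 0.043 = 22.26 m^(1/2)/s.

22.26


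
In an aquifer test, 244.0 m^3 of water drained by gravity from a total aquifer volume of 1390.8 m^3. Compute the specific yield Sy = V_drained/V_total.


Specific yield Sy = Volume drained / Total volume.
Sy = 244.0 / 1390.8
   = 0.1754.

0.1754


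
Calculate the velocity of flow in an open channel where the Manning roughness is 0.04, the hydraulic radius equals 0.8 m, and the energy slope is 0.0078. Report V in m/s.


Manning's equation gives V = (1/n) * R^(2/3) * S^(1/2).
First, compute R^(2/3) = 0.8^(2/3) = 0.8618.
Next, S^(1/2) = 0.0078^(1/2) = 0.088318.
Then 1/n = 1/0.04 = 25.0.
V = 25.0 * 0.8618 * 0.088318 = 1.9027 m/s.

1.9027


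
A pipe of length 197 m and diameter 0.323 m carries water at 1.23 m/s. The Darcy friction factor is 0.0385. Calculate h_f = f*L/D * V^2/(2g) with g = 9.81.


Darcy-Weisbach equation: h_f = f * (L/D) * V^2/(2g).
f * L/D = 0.0385 * 197/0.323 = 23.4814.
V^2/(2g) = 1.23^2 / (2*9.81) = 1.5129 / 19.62 = 0.0771 m.
h_f = 23.4814 * 0.0771 = 1.811 m.

1.811
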